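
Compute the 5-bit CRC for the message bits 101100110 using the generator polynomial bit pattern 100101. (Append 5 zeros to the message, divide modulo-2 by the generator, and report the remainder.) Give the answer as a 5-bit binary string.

Append 5 zeros: 10110011000000. Divide by 100101 (XOR where the leading bit is 1):
  pos 0: 101100 XOR 100101 = 001001
  pos 2: 100111 XOR 100101 = 000010
  pos 6: 100000 XOR 100101 = 000101
Remainder (last 5 bits) = 10100. This is the CRC / FCS.

10100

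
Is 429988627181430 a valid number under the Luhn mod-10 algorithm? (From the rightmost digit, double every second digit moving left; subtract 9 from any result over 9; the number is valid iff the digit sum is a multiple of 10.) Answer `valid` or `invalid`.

From the right, keep odd positions and double even positions (subtract 9 from any doubled value over 9):
  doubled (positions 2,4,...): 6 2 2 4 7 9 4 → sum 34
  kept (positions 1,3,...): 0 4 8 7 6 8 9 4 → sum 46
Total = 80.
80 mod 10 = 0, so the number is valid.

valid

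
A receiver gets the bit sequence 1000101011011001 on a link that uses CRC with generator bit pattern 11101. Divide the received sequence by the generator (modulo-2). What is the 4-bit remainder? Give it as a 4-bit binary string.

0000

Modulo-2 division of 1000101011011001 by 11101:
  pos 0: 10001 XOR 11101 = 01100
  pos 1: 11000 XOR 11101 = 00101
  pos 3: 10110 XOR 11101 = 01011
  pos 4: 10111 XOR 11101 = 01010
  pos 5: 10101 XOR 11101 = 01000
  pos 6: 10000 XOR 11101 = 01101
  pos 7: 11011 XOR 11101 = 00110
  pos 9: 11010 XOR 11101 = 00111
  pos 11: 11101 XOR 11101 = 00000
Remainder = 0000 (zero — the frame passes the CRC check).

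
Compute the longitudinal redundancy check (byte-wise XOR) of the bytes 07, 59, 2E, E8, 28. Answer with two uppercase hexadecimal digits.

B0

XOR the bytes together:
  start with 0x07
  0x07 ⊕ 0x59 = 0x5E
  0x5E ⊕ 0x2E = 0x70
  0x70 ⊕ 0xE8 = 0x98
  0x98 ⊕ 0x28 = 0xB0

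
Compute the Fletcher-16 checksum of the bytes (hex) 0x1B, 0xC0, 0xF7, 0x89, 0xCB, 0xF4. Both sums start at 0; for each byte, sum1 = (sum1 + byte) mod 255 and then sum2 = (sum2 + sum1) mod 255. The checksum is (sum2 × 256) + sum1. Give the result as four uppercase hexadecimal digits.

6F1E

Running sums (mod 255):
  after byte 0 (0x1B): sum1=27, sum2=27
  after byte 1 (0xC0): sum1=219, sum2=246
  after byte 2 (0xF7): sum1=211, sum2=202
  after byte 3 (0x89): sum1=93, sum2=40
  after byte 4 (0xCB): sum1=41, sum2=81
  after byte 5 (0xF4): sum1=30, sum2=111
Checksum = sum2·256 + sum1 = 111·256 + 30 = 28446 = 0x6F1E.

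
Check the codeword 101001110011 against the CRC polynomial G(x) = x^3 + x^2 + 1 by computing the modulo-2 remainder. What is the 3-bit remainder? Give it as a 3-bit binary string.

010

Modulo-2 division of 101001110011 by 1101:
  pos 0: 1010 XOR 1101 = 0111
  pos 1: 1110 XOR 1101 = 0011
  pos 3: 1111 XOR 1101 = 0010
  pos 5: 1010 XOR 1101 = 0111
  pos 6: 1110 XOR 1101 = 0011
  pos 8: 1111 XOR 1101 = 0010
Remainder = 010 (nonzero — an error is detected).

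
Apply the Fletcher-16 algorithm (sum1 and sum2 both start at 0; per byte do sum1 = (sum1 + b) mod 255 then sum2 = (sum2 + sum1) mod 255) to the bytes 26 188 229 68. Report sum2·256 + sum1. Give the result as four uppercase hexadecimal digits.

AE01

Running sums (mod 255):
  after byte 0 (26): sum1=26, sum2=26
  after byte 1 (188): sum1=214, sum2=240
  after byte 2 (229): sum1=188, sum2=173
  after byte 3 (68): sum1=1, sum2=174
Checksum = sum2·256 + sum1 = 174·256 + 1 = 44545 = 0xAE01.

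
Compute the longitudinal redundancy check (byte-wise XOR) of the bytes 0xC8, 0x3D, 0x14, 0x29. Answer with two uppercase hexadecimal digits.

C8

XOR the bytes together:
  start with 0xC8
  0xC8 ⊕ 0x3D = 0xF5
  0xF5 ⊕ 0x14 = 0xE1
  0xE1 ⊕ 0x29 = 0xC8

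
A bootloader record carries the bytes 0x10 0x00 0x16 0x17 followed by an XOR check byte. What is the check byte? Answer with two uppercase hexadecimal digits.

11

XOR the bytes together:
  start with 0x10
  0x10 ⊕ 0x00 = 0x10
  0x10 ⊕ 0x16 = 0x06
  0x06 ⊕ 0x17 = 0x11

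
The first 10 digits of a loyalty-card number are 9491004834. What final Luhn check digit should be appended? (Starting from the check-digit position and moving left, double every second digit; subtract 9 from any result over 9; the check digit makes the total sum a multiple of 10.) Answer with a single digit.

Partial digits right→left: 4 3 8 4 0 0 1 9 4 9
Double every second digit counting from the check-digit position (so the 1st, 3rd, 5th, ... of the partial from the right).
  doubled (with −9 where >9): 8 7 0 2 8 → sum 25
  kept as-is: 3 4 0 9 9 → sum 25
Total = 25 + 25 = 50.
Check digit = (10 − (50 mod 10)) mod 10 = 0.

0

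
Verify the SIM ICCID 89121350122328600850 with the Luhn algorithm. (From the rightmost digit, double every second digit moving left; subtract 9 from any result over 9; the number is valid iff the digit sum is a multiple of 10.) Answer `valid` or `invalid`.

From the right, keep odd positions and double even positions (subtract 9 from any doubled value over 9):
  doubled (positions 2,4,...): 1 0 3 4 4 2 1 2 2 7 → sum 26
  kept (positions 1,3,...): 0 8 0 8 3 2 0 3 2 9 → sum 35
Total = 61.
61 mod 10 = 1, so the number is invalid.

invalid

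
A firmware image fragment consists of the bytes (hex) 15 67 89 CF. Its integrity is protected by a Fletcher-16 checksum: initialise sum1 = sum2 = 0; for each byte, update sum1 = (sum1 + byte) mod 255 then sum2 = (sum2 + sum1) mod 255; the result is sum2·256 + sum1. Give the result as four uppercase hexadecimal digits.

Running sums (mod 255):
  after byte 0 (15): sum1=21, sum2=21
  after byte 1 (67): sum1=124, sum2=145
  after byte 2 (89): sum1=6, sum2=151
  after byte 3 (CF): sum1=213, sum2=109
Checksum = sum2·256 + sum1 = 109·256 + 213 = 28117 = 0x6DD5.

6DD5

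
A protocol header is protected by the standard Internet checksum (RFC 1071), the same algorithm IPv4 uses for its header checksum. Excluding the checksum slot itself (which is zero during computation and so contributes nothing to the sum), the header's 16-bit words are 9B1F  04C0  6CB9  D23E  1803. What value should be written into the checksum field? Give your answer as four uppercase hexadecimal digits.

0925

One's-complement addition (fold any carry out of bit 15 back into bit 0):
  0x9B1F + 0x04C0 = 0x09FDF
  0x9FDF + 0x6CB9 = 0x10C98 → wrap carry → 0x0C99
  0x0C99 + 0xD23E = 0x0DED7
  0xDED7 + 0x1803 = 0x0F6DA
One's-complement sum = 0xF6DA.
Checksum = ~0xF6DA & 0xFFFF = 0x0925.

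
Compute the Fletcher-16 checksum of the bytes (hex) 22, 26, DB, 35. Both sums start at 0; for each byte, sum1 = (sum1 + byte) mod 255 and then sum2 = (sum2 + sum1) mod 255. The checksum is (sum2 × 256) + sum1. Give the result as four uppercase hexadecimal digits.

E759

Running sums (mod 255):
  after byte 0 (22): sum1=34, sum2=34
  after byte 1 (26): sum1=72, sum2=106
  after byte 2 (DB): sum1=36, sum2=142
  after byte 3 (35): sum1=89, sum2=231
Checksum = sum2·256 + sum1 = 231·256 + 89 = 59225 = 0xE759.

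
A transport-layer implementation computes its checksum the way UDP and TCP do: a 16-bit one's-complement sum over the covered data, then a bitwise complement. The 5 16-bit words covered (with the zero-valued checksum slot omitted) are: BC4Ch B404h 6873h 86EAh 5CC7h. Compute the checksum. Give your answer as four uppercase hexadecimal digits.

One's-complement addition (fold any carry out of bit 15 back into bit 0):
  0xBC4C + 0xB404 = 0x17050 → wrap carry → 0x7051
  0x7051 + 0x6873 = 0x0D8C4
  0xD8C4 + 0x86EA = 0x15FAE → wrap carry → 0x5FAF
  0x5FAF + 0x5CC7 = 0x0BC76
One's-complement sum = 0xBC76.
Checksum = ~0xBC76 & 0xFFFF = 0x4389.

4389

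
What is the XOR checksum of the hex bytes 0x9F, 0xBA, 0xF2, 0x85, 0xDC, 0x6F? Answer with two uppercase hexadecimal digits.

XOR the bytes together:
  start with 0x9F
  0x9F ⊕ 0xBA = 0x25
  0x25 ⊕ 0xF2 = 0xD7
  0xD7 ⊕ 0x85 = 0x52
  0x52 ⊕ 0xDC = 0x8E
  0x8E ⊕ 0x6F = 0xE1

E1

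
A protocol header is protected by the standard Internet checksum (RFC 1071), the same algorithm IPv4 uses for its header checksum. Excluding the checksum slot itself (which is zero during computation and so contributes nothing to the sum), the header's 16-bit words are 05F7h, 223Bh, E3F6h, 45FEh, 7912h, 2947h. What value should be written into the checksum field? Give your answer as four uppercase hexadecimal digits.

0B7F

One's-complement addition (fold any carry out of bit 15 back into bit 0):
  0x05F7 + 0x223B = 0x02832
  0x2832 + 0xE3F6 = 0x10C28 → wrap carry → 0x0C29
  0x0C29 + 0x45FE = 0x05227
  0x5227 + 0x7912 = 0x0CB39
  0xCB39 + 0x2947 = 0x0F480
One's-complement sum = 0xF480.
Checksum = ~0xF480 & 0xFFFF = 0x0B7F.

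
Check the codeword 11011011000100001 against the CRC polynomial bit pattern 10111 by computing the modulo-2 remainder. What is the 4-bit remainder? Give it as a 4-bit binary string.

Modulo-2 division of 11011011000100001 by 10111:
  pos 0: 11011 XOR 10111 = 01100
  pos 1: 11000 XOR 10111 = 01111
  pos 2: 11111 XOR 10111 = 01000
  pos 3: 10001 XOR 10111 = 00110
  pos 5: 11000 XOR 10111 = 01111
  pos 6: 11110 XOR 10111 = 01001
  pos 7: 10011 XOR 10111 = 00100
  pos 9: 10000 XOR 10111 = 00111
  pos 11: 11100 XOR 10111 = 01011
  pos 12: 10111 XOR 10111 = 00000
Remainder = 0000 (zero — the frame passes the CRC check).

0000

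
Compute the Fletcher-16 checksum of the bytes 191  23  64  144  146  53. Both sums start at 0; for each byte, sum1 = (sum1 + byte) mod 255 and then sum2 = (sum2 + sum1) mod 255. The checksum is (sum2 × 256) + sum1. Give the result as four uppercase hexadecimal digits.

FE6F

Running sums (mod 255):
  after byte 0 (191): sum1=191, sum2=191
  after byte 1 (23): sum1=214, sum2=150
  after byte 2 (64): sum1=23, sum2=173
  after byte 3 (144): sum1=167, sum2=85
  after byte 4 (146): sum1=58, sum2=143
  after byte 5 (53): sum1=111, sum2=254
Checksum = sum2·256 + sum1 = 254·256 + 111 = 65135 = 0xFE6F.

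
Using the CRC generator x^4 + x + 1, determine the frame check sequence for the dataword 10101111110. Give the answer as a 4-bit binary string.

1111

Append 4 zeros: 101011111100000. Divide by 10011 (XOR where the leading bit is 1):
  pos 0: 10101 XOR 10011 = 00110
  pos 2: 11011 XOR 10011 = 01000
  pos 3: 10001 XOR 10011 = 00010
  pos 6: 10110 XOR 10011 = 00101
  pos 8: 10100 XOR 10011 = 00111
  pos 10: 11100 XOR 10011 = 01111
Remainder (last 4 bits) = 1111. This is the CRC / FCS.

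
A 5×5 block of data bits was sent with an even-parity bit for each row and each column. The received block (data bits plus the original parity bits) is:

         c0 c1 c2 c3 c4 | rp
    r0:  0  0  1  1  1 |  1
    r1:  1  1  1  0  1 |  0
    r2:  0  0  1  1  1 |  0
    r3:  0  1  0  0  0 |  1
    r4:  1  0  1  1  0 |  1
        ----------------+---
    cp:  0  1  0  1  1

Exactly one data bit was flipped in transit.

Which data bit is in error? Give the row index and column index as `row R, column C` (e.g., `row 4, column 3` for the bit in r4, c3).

Recompute each row's even parity and compare to rp:
  r0: data parity 1, sent rp 1 → ok
  r1: data parity 0, sent rp 0 → ok
  r2: data parity 1, sent rp 0 → mismatch
  r3: data parity 1, sent rp 1 → ok
  r4: data parity 1, sent rp 1 → ok
Recompute each column's even parity and compare to cp:
  c0: data parity 0, sent cp 0 → ok
  c1: data parity 0, sent cp 1 → mismatch
  c2: data parity 0, sent cp 0 → ok
  c3: data parity 1, sent cp 1 → ok
  c4: data parity 1, sent cp 1 → ok
Exactly one row (r2) and one column (c1) fail → the flipped bit is at their intersection.

row 2, column 1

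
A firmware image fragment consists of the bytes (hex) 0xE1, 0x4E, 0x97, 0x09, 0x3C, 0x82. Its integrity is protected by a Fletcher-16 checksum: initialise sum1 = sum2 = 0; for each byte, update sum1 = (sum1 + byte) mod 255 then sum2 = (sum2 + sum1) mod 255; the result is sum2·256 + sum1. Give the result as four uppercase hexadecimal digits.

478F

Running sums (mod 255):
  after byte 0 (0xE1): sum1=225, sum2=225
  after byte 1 (0x4E): sum1=48, sum2=18
  after byte 2 (0x97): sum1=199, sum2=217
  after byte 3 (0x09): sum1=208, sum2=170
  after byte 4 (0x3C): sum1=13, sum2=183
  after byte 5 (0x82): sum1=143, sum2=71
Checksum = sum2·256 + sum1 = 71·256 + 143 = 18319 = 0x478F.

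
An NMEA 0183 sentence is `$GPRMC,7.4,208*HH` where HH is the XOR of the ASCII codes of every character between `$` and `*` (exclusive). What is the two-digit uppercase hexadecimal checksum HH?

XOR the ASCII codes of the payload characters:
  'G' = 0x47 → acc = 0x47
  'P' = 0x50 → acc = 0x17
  'R' = 0x52 → acc = 0x45
  'M' = 0x4D → acc = 0x08
  'C' = 0x43 → acc = 0x4B
  ',' = 0x2C → acc = 0x67
  '7' = 0x37 → acc = 0x50
  '.' = 0x2E → acc = 0x7E
  '4' = 0x34 → acc = 0x4A
  ',' = 0x2C → acc = 0x66
  '2' = 0x32 → acc = 0x54
  '0' = 0x30 → acc = 0x64
  '8' = 0x38 → acc = 0x5C
Checksum = 0x5C.

5C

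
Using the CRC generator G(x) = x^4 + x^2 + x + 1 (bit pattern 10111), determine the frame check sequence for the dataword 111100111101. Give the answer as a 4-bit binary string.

Append 4 zeros: 1111001111010000. Divide by 10111 (XOR where the leading bit is 1):
  pos 0: 11110 XOR 10111 = 01001
  pos 1: 10010 XOR 10111 = 00101
  pos 3: 10111 XOR 10111 = 00000
  pos 8: 11010 XOR 10111 = 01101
  pos 9: 11010 XOR 10111 = 01101
  pos 10: 11010 XOR 10111 = 01101
  pos 11: 11010 XOR 10111 = 01101
Remainder (last 4 bits) = 1101. This is the CRC / FCS.

1101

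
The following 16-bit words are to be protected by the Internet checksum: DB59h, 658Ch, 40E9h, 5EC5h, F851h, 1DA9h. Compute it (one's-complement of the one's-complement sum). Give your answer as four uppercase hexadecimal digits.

0970

One's-complement addition (fold any carry out of bit 15 back into bit 0):
  0xDB59 + 0x658C = 0x140E5 → wrap carry → 0x40E6
  0x40E6 + 0x40E9 = 0x081CF
  0x81CF + 0x5EC5 = 0x0E094
  0xE094 + 0xF851 = 0x1D8E5 → wrap carry → 0xD8E6
  0xD8E6 + 0x1DA9 = 0x0F68F
One's-complement sum = 0xF68F.
Checksum = ~0xF68F & 0xFFFF = 0x0970.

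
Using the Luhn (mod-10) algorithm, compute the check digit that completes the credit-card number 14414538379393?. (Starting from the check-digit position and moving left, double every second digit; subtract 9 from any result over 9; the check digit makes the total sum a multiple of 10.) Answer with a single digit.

2

Partial digits right→left: 3 9 3 9 7 3 8 3 5 4 1 4 4 1
Double every second digit counting from the check-digit position (so the 1st, 3rd, 5th, ... of the partial from the right).
  doubled (with −9 where >9): 6 6 5 7 1 2 8 → sum 35
  kept as-is: 9 9 3 3 4 4 1 → sum 33
Total = 35 + 33 = 68.
Check digit = (10 − (68 mod 10)) mod 10 = 2.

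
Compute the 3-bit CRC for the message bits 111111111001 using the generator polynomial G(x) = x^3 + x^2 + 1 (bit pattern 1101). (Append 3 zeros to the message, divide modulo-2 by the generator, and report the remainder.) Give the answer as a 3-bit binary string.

Append 3 zeros: 111111111001000. Divide by 1101 (XOR where the leading bit is 1):
  pos 0: 1111 XOR 1101 = 0010
  pos 2: 1011 XOR 1101 = 0110
  pos 3: 1101 XOR 1101 = 0000
  pos 7: 1100 XOR 1101 = 0001
  pos 10: 1100 XOR 1101 = 0001
Remainder (last 3 bits) = 010. This is the CRC / FCS.

010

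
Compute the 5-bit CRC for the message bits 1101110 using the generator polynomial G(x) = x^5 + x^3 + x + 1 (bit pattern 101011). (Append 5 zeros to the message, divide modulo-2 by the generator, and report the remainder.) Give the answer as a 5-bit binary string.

Append 5 zeros: 110111000000. Divide by 101011 (XOR where the leading bit is 1):
  pos 0: 110111 XOR 101011 = 011100
  pos 1: 111000 XOR 101011 = 010011
  pos 2: 100110 XOR 101011 = 001101
  pos 4: 110100 XOR 101011 = 011111
  pos 5: 111110 XOR 101011 = 010101
  pos 6: 101010 XOR 101011 = 000001
Remainder (last 5 bits) = 00001. This is the CRC / FCS.

00001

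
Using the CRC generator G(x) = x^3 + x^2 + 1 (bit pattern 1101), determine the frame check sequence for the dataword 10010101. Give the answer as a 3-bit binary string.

Append 3 zeros: 10010101000. Divide by 1101 (XOR where the leading bit is 1):
  pos 0: 1001 XOR 1101 = 0100
  pos 1: 1000 XOR 1101 = 0101
  pos 2: 1011 XOR 1101 = 0110
  pos 3: 1100 XOR 1101 = 0001
  pos 6: 1100 XOR 1101 = 0001
Remainder (last 3 bits) = 010. This is the CRC / FCS.

010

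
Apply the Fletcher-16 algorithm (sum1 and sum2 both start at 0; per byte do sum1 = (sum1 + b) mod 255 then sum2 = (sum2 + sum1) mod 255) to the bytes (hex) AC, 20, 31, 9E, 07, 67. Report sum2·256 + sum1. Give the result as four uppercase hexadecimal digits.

C20B

Running sums (mod 255):
  after byte 0 (AC): sum1=172, sum2=172
  after byte 1 (20): sum1=204, sum2=121
  after byte 2 (31): sum1=253, sum2=119
  after byte 3 (9E): sum1=156, sum2=20
  after byte 4 (07): sum1=163, sum2=183
  after byte 5 (67): sum1=11, sum2=194
Checksum = sum2·256 + sum1 = 194·256 + 11 = 49675 = 0xC20B.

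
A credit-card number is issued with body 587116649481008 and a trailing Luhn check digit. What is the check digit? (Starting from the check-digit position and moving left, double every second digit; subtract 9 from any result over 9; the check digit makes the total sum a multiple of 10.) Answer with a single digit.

2

Partial digits right→left: 8 0 0 1 8 4 9 4 6 6 1 1 7 8 5
Double every second digit counting from the check-digit position (so the 1st, 3rd, 5th, ... of the partial from the right).
  doubled (with −9 where >9): 7 0 7 9 3 2 5 1 → sum 34
  kept as-is: 0 1 4 4 6 1 8 → sum 24
Total = 34 + 24 = 58.
Check digit = (10 − (58 mod 10)) mod 10 = 2.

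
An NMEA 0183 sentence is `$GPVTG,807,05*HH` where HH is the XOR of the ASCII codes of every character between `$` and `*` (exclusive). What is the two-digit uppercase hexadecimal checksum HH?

68

XOR the ASCII codes of the payload characters:
  'G' = 0x47 → acc = 0x47
  'P' = 0x50 → acc = 0x17
  'V' = 0x56 → acc = 0x41
  'T' = 0x54 → acc = 0x15
  'G' = 0x47 → acc = 0x52
  ',' = 0x2C → acc = 0x7E
  '8' = 0x38 → acc = 0x46
  '0' = 0x30 → acc = 0x76
  '7' = 0x37 → acc = 0x41
  ',' = 0x2C → acc = 0x6D
  '0' = 0x30 → acc = 0x5D
  '5' = 0x35 → acc = 0x68
Checksum = 0x68.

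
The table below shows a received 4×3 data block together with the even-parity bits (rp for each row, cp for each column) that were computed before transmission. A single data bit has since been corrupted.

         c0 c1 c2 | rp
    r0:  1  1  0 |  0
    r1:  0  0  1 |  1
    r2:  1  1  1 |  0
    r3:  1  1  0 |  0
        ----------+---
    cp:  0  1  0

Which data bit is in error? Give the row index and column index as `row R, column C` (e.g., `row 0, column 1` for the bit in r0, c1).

Recompute each row's even parity and compare to rp:
  r0: data parity 0, sent rp 0 → ok
  r1: data parity 1, sent rp 1 → ok
  r2: data parity 1, sent rp 0 → mismatch
  r3: data parity 0, sent rp 0 → ok
Recompute each column's even parity and compare to cp:
  c0: data parity 1, sent cp 0 → mismatch
  c1: data parity 1, sent cp 1 → ok
  c2: data parity 0, sent cp 0 → ok
Exactly one row (r2) and one column (c0) fail → the flipped bit is at their intersection.

row 2, column 0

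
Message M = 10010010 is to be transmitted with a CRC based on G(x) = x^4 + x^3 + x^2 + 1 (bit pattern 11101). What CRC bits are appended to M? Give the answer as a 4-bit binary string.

Append 4 zeros: 100100100000. Divide by 11101 (XOR where the leading bit is 1):
  pos 0: 10010 XOR 11101 = 01111
  pos 1: 11110 XOR 11101 = 00011
  pos 4: 11100 XOR 11101 = 00001
Remainder (last 4 bits) = 1000. This is the CRC / FCS.

1000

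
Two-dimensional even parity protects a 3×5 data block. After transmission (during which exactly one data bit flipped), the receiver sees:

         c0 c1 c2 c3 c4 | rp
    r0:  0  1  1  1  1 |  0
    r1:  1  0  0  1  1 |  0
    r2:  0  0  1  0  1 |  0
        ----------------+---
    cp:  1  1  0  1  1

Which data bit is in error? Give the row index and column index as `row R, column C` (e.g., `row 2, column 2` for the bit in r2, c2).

row 1, column 3

Recompute each row's even parity and compare to rp:
  r0: data parity 0, sent rp 0 → ok
  r1: data parity 1, sent rp 0 → mismatch
  r2: data parity 0, sent rp 0 → ok
Recompute each column's even parity and compare to cp:
  c0: data parity 1, sent cp 1 → ok
  c1: data parity 1, sent cp 1 → ok
  c2: data parity 0, sent cp 0 → ok
  c3: data parity 0, sent cp 1 → mismatch
  c4: data parity 1, sent cp 1 → ok
Exactly one row (r1) and one column (c3) fail → the flipped bit is at their intersection.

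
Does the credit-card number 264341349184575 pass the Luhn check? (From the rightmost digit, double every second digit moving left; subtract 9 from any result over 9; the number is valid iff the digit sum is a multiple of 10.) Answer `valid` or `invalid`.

invalid

From the right, keep odd positions and double even positions (subtract 9 from any doubled value over 9):
  doubled (positions 2,4,...): 5 8 2 8 2 6 3 → sum 34
  kept (positions 1,3,...): 5 5 8 9 3 4 4 2 → sum 40
Total = 74.
74 mod 10 = 4, so the number is invalid.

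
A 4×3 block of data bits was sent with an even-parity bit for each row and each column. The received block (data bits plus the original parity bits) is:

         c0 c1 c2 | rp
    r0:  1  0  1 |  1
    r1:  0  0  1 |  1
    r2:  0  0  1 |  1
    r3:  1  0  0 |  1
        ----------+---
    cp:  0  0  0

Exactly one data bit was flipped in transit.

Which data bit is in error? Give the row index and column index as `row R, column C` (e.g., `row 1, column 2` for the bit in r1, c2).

Recompute each row's even parity and compare to rp:
  r0: data parity 0, sent rp 1 → mismatch
  r1: data parity 1, sent rp 1 → ok
  r2: data parity 1, sent rp 1 → ok
  r3: data parity 1, sent rp 1 → ok
Recompute each column's even parity and compare to cp:
  c0: data parity 0, sent cp 0 → ok
  c1: data parity 0, sent cp 0 → ok
  c2: data parity 1, sent cp 0 → mismatch
Exactly one row (r0) and one column (c2) fail → the flipped bit is at their intersection.

row 0, column 2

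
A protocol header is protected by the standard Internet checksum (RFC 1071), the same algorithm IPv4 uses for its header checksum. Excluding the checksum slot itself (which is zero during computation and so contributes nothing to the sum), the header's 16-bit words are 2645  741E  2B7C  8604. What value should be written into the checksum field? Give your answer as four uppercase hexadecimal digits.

B41B

One's-complement addition (fold any carry out of bit 15 back into bit 0):
  0x2645 + 0x741E = 0x09A63
  0x9A63 + 0x2B7C = 0x0C5DF
  0xC5DF + 0x8604 = 0x14BE3 → wrap carry → 0x4BE4
One's-complement sum = 0x4BE4.
Checksum = ~0x4BE4 & 0xFFFF = 0xB41B.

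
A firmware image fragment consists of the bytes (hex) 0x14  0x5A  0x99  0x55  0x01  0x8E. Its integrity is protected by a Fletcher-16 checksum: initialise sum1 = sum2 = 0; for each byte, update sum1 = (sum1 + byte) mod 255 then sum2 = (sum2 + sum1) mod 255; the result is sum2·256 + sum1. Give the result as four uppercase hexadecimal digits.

33EC

Running sums (mod 255):
  after byte 0 (0x14): sum1=20, sum2=20
  after byte 1 (0x5A): sum1=110, sum2=130
  after byte 2 (0x99): sum1=8, sum2=138
  after byte 3 (0x55): sum1=93, sum2=231
  after byte 4 (0x01): sum1=94, sum2=70
  after byte 5 (0x8E): sum1=236, sum2=51
Checksum = sum2·256 + sum1 = 51·256 + 236 = 13292 = 0x33EC.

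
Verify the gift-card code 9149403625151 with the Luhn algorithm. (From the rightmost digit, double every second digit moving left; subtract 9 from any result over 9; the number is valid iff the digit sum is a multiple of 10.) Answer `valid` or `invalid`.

valid

From the right, keep odd positions and double even positions (subtract 9 from any doubled value over 9):
  doubled (positions 2,4,...): 1 1 3 0 9 2 → sum 16
  kept (positions 1,3,...): 1 1 2 3 4 4 9 → sum 24
Total = 40.
40 mod 10 = 0, so the number is valid.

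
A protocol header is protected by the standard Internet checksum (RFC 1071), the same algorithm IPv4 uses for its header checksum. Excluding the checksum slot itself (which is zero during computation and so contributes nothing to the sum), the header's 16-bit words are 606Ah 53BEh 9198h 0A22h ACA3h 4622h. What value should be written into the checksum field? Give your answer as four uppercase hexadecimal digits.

One's-complement addition (fold any carry out of bit 15 back into bit 0):
  0x606A + 0x53BE = 0x0B428
  0xB428 + 0x9198 = 0x145C0 → wrap carry → 0x45C1
  0x45C1 + 0x0A22 = 0x04FE3
  0x4FE3 + 0xACA3 = 0x0FC86
  0xFC86 + 0x4622 = 0x142A8 → wrap carry → 0x42A9
One's-complement sum = 0x42A9.
Checksum = ~0x42A9 & 0xFFFF = 0xBD56.

BD56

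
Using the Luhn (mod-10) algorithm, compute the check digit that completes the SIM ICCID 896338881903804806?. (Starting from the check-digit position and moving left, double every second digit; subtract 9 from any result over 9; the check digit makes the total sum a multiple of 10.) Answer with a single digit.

Partial digits right→left: 6 0 8 4 0 8 3 0 9 1 8 8 8 3 3 6 9 8
Double every second digit counting from the check-digit position (so the 1st, 3rd, 5th, ... of the partial from the right).
  doubled (with −9 where >9): 3 7 0 6 9 7 7 6 9 → sum 54
  kept as-is: 0 4 8 0 1 8 3 6 8 → sum 38
Total = 54 + 38 = 92.
Check digit = (10 − (92 mod 10)) mod 10 = 8.

8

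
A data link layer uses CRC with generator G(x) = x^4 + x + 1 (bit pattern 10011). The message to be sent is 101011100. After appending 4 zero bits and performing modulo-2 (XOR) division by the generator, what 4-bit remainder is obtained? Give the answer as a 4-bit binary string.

Append 4 zeros: 1010111000000. Divide by 10011 (XOR where the leading bit is 1):
  pos 0: 10101 XOR 10011 = 00110
  pos 2: 11011 XOR 10011 = 01000
  pos 3: 10000 XOR 10011 = 00011
  pos 6: 11000 XOR 10011 = 01011
  pos 7: 10110 XOR 10011 = 00101
Remainder (last 4 bits) = 1010. This is the CRC / FCS.

1010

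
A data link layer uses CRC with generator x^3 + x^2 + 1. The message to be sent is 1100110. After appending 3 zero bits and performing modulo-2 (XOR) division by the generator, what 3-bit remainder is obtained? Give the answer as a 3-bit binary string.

Append 3 zeros: 1100110000. Divide by 1101 (XOR where the leading bit is 1):
  pos 0: 1100 XOR 1101 = 0001
  pos 3: 1110 XOR 1101 = 0011
  pos 5: 1100 XOR 1101 = 0001
Remainder (last 3 bits) = 010. This is the CRC / FCS.

010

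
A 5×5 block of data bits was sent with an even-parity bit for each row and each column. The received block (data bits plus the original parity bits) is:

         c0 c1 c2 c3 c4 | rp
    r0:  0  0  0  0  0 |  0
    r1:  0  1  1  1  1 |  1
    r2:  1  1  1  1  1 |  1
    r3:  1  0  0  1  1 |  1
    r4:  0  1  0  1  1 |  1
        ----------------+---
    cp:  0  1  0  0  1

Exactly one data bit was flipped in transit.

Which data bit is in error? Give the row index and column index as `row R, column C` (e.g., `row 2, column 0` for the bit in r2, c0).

row 1, column 4

Recompute each row's even parity and compare to rp:
  r0: data parity 0, sent rp 0 → ok
  r1: data parity 0, sent rp 1 → mismatch
  r2: data parity 1, sent rp 1 → ok
  r3: data parity 1, sent rp 1 → ok
  r4: data parity 1, sent rp 1 → ok
Recompute each column's even parity and compare to cp:
  c0: data parity 0, sent cp 0 → ok
  c1: data parity 1, sent cp 1 → ok
  c2: data parity 0, sent cp 0 → ok
  c3: data parity 0, sent cp 0 → ok
  c4: data parity 0, sent cp 1 → mismatch
Exactly one row (r1) and one column (c4) fail → the flipped bit is at their intersection.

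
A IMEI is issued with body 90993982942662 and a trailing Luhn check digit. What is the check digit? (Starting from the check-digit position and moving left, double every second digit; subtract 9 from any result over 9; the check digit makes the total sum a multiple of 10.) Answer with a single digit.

Partial digits right→left: 2 6 6 2 4 9 2 8 9 3 9 9 0 9
Double every second digit counting from the check-digit position (so the 1st, 3rd, 5th, ... of the partial from the right).
  doubled (with −9 where >9): 4 3 8 4 9 9 0 → sum 37
  kept as-is: 6 2 9 8 3 9 9 → sum 46
Total = 37 + 46 = 83.
Check digit = (10 − (83 mod 10)) mod 10 = 7.

7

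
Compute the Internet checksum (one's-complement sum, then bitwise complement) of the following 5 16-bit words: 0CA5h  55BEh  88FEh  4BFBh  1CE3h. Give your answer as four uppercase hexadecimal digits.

One's-complement addition (fold any carry out of bit 15 back into bit 0):
  0x0CA5 + 0x55BE = 0x06263
  0x6263 + 0x88FE = 0x0EB61
  0xEB61 + 0x4BFB = 0x1375C → wrap carry → 0x375D
  0x375D + 0x1CE3 = 0x05440
One's-complement sum = 0x5440.
Checksum = ~0x5440 & 0xFFFF = 0xABBF.

ABBF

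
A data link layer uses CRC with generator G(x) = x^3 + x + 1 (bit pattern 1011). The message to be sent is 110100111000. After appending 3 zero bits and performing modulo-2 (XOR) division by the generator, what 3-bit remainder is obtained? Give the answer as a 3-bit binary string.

100

Append 3 zeros: 110100111000000. Divide by 1011 (XOR where the leading bit is 1):
  pos 0: 1101 XOR 1011 = 0110
  pos 1: 1100 XOR 1011 = 0111
  pos 2: 1110 XOR 1011 = 0101
  pos 3: 1011 XOR 1011 = 0000
  pos 7: 1100 XOR 1011 = 0111
  pos 8: 1110 XOR 1011 = 0101
  pos 9: 1010 XOR 1011 = 0001
Remainder (last 3 bits) = 100. This is the CRC / FCS.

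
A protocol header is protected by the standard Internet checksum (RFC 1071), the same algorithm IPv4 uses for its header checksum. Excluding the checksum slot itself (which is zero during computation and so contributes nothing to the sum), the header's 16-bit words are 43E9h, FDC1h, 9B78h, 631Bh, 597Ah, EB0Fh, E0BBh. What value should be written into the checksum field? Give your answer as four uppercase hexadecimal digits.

One's-complement addition (fold any carry out of bit 15 back into bit 0):
  0x43E9 + 0xFDC1 = 0x141AA → wrap carry → 0x41AB
  0x41AB + 0x9B78 = 0x0DD23
  0xDD23 + 0x631B = 0x1403E → wrap carry → 0x403F
  0x403F + 0x597A = 0x099B9
  0x99B9 + 0xEB0F = 0x184C8 → wrap carry → 0x84C9
  0x84C9 + 0xE0BB = 0x16584 → wrap carry → 0x6585
One's-complement sum = 0x6585.
Checksum = ~0x6585 & 0xFFFF = 0x9A7A.

9A7A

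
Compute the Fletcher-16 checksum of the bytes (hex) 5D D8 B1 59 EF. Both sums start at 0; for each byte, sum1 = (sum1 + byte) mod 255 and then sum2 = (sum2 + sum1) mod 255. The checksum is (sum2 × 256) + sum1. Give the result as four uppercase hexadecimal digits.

ED31

Running sums (mod 255):
  after byte 0 (5D): sum1=93, sum2=93
  after byte 1 (D8): sum1=54, sum2=147
  after byte 2 (B1): sum1=231, sum2=123
  after byte 3 (59): sum1=65, sum2=188
  after byte 4 (EF): sum1=49, sum2=237
Checksum = sum2·256 + sum1 = 237·256 + 49 = 60721 = 0xED31.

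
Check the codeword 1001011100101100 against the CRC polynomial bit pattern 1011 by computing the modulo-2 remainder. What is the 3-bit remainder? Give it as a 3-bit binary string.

000

Modulo-2 division of 1001011100101100 by 1011:
  pos 0: 1001 XOR 1011 = 0010
  pos 2: 1001 XOR 1011 = 0010
  pos 4: 1011 XOR 1011 = 0000
  pos 10: 1011 XOR 1011 = 0000
Remainder = 000 (zero — the frame passes the CRC check).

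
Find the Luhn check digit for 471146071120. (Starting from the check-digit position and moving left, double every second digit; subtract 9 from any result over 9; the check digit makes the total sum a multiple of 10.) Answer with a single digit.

Partial digits right→left: 0 2 1 1 7 0 6 4 1 1 7 4
Double every second digit counting from the check-digit position (so the 1st, 3rd, 5th, ... of the partial from the right).
  doubled (with −9 where >9): 0 2 5 3 2 5 → sum 17
  kept as-is: 2 1 0 4 1 4 → sum 12
Total = 17 + 12 = 29.
Check digit = (10 − (29 mod 10)) mod 10 = 1.

1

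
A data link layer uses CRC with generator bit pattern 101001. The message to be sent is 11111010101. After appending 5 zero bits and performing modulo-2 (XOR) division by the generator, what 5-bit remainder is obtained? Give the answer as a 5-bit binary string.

11000

Append 5 zeros: 1111101010100000. Divide by 101001 (XOR where the leading bit is 1):
  pos 0: 111110 XOR 101001 = 010111
  pos 1: 101111 XOR 101001 = 000110
  pos 4: 110010 XOR 101001 = 011011
  pos 5: 110111 XOR 101001 = 011110
  pos 6: 111100 XOR 101001 = 010101
  pos 7: 101010 XOR 101001 = 000011
Remainder (last 5 bits) = 11000. This is the CRC / FCS.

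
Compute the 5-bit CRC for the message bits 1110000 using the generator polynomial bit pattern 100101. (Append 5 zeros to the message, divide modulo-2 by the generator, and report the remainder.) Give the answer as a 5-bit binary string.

01100

Append 5 zeros: 111000000000. Divide by 100101 (XOR where the leading bit is 1):
  pos 0: 111000 XOR 100101 = 011101
  pos 1: 111010 XOR 100101 = 011111
  pos 2: 111110 XOR 100101 = 011011
  pos 3: 110110 XOR 100101 = 010011
  pos 4: 100110 XOR 100101 = 000011
Remainder (last 5 bits) = 01100. This is the CRC / FCS.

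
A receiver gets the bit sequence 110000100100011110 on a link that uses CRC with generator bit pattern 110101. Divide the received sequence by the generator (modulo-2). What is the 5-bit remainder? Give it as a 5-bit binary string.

Modulo-2 division of 110000100100011110 by 110101:
  pos 0: 110000 XOR 110101 = 000101
  pos 3: 101100 XOR 110101 = 011001
  pos 4: 110011 XOR 110101 = 000110
  pos 7: 110000 XOR 110101 = 000101
  pos 10: 101111 XOR 110101 = 011010
  pos 11: 110101 XOR 110101 = 000000
Remainder = 00000 (zero — the frame passes the CRC check).

00000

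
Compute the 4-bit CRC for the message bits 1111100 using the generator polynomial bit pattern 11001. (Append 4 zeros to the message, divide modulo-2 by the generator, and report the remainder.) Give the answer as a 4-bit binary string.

Append 4 zeros: 11111000000. Divide by 11001 (XOR where the leading bit is 1):
  pos 0: 11111 XOR 11001 = 00110
  pos 2: 11000 XOR 11001 = 00001
  pos 6: 10000 XOR 11001 = 01001
Remainder (last 4 bits) = 1001. This is the CRC / FCS.

1001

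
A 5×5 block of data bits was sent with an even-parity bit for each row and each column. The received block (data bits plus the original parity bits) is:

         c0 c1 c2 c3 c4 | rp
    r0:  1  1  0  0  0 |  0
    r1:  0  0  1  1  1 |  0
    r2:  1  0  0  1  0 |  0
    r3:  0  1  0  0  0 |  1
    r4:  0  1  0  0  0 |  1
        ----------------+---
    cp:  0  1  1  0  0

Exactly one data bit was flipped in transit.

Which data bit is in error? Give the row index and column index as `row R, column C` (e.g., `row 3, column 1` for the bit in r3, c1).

Recompute each row's even parity and compare to rp:
  r0: data parity 0, sent rp 0 → ok
  r1: data parity 1, sent rp 0 → mismatch
  r2: data parity 0, sent rp 0 → ok
  r3: data parity 1, sent rp 1 → ok
  r4: data parity 1, sent rp 1 → ok
Recompute each column's even parity and compare to cp:
  c0: data parity 0, sent cp 0 → ok
  c1: data parity 1, sent cp 1 → ok
  c2: data parity 1, sent cp 1 → ok
  c3: data parity 0, sent cp 0 → ok
  c4: data parity 1, sent cp 0 → mismatch
Exactly one row (r1) and one column (c4) fail → the flipped bit is at their intersection.

row 1, column 4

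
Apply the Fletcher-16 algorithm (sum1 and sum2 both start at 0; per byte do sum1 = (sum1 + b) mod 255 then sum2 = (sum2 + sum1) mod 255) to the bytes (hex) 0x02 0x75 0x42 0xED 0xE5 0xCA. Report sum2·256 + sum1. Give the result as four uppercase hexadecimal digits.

Running sums (mod 255):
  after byte 0 (0x02): sum1=2, sum2=2
  after byte 1 (0x75): sum1=119, sum2=121
  after byte 2 (0x42): sum1=185, sum2=51
  after byte 3 (0xED): sum1=167, sum2=218
  after byte 4 (0xE5): sum1=141, sum2=104
  after byte 5 (0xCA): sum1=88, sum2=192
Checksum = sum2·256 + sum1 = 192·256 + 88 = 49240 = 0xC058.

C058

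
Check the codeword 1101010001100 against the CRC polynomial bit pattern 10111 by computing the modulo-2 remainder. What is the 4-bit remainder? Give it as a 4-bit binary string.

0000

Modulo-2 division of 1101010001100 by 10111:
  pos 0: 11010 XOR 10111 = 01101
  pos 1: 11011 XOR 10111 = 01100
  pos 2: 11000 XOR 10111 = 01111
  pos 3: 11110 XOR 10111 = 01001
  pos 4: 10010 XOR 10111 = 00101
  pos 6: 10111 XOR 10111 = 00000
Remainder = 0000 (zero — the frame passes the CRC check).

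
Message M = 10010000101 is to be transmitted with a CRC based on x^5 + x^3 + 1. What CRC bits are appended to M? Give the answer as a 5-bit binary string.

Append 5 zeros: 1001000010100000. Divide by 101001 (XOR where the leading bit is 1):
  pos 0: 100100 XOR 101001 = 001101
  pos 2: 110100 XOR 101001 = 011101
  pos 3: 111011 XOR 101001 = 010010
  pos 4: 100100 XOR 101001 = 001101
  pos 6: 110110 XOR 101001 = 011111
  pos 7: 111110 XOR 101001 = 010111
  pos 8: 101110 XOR 101001 = 000111
Remainder (last 5 bits) = 11100. This is the CRC / FCS.

11100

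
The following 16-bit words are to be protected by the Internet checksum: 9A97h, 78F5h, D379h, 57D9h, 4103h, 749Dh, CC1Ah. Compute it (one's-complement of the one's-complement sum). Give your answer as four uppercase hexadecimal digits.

3F64

One's-complement addition (fold any carry out of bit 15 back into bit 0):
  0x9A97 + 0x78F5 = 0x1138C → wrap carry → 0x138D
  0x138D + 0xD379 = 0x0E706
  0xE706 + 0x57D9 = 0x13EDF → wrap carry → 0x3EE0
  0x3EE0 + 0x4103 = 0x07FE3
  0x7FE3 + 0x749D = 0x0F480
  0xF480 + 0xCC1A = 0x1C09A → wrap carry → 0xC09B
One's-complement sum = 0xC09B.
Checksum = ~0xC09B & 0xFFFF = 0x3F64.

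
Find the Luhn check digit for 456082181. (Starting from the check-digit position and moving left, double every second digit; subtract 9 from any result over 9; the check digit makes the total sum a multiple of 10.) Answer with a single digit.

3

Partial digits right→left: 1 8 1 2 8 0 6 5 4
Double every second digit counting from the check-digit position (so the 1st, 3rd, 5th, ... of the partial from the right).
  doubled (with −9 where >9): 2 2 7 3 8 → sum 22
  kept as-is: 8 2 0 5 → sum 15
Total = 22 + 15 = 37.
Check digit = (10 − (37 mod 10)) mod 10 = 3.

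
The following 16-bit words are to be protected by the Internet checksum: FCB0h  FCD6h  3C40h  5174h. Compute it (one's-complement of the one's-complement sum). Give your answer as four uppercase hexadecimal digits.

One's-complement addition (fold any carry out of bit 15 back into bit 0):
  0xFCB0 + 0xFCD6 = 0x1F986 → wrap carry → 0xF987
  0xF987 + 0x3C40 = 0x135C7 → wrap carry → 0x35C8
  0x35C8 + 0x5174 = 0x0873C
One's-complement sum = 0x873C.
Checksum = ~0x873C & 0xFFFF = 0x78C3.

78C3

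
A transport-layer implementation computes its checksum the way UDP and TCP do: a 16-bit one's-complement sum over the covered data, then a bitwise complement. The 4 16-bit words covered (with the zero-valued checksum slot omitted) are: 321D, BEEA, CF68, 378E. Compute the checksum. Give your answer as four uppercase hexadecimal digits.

0801

One's-complement addition (fold any carry out of bit 15 back into bit 0):
  0x321D + 0xBEEA = 0x0F107
  0xF107 + 0xCF68 = 0x1C06F → wrap carry → 0xC070
  0xC070 + 0x378E = 0x0F7FE
One's-complement sum = 0xF7FE.
Checksum = ~0xF7FE & 0xFFFF = 0x0801.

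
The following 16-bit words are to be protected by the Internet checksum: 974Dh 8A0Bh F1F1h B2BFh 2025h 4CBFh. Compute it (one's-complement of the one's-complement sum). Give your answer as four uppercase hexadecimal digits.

One's-complement addition (fold any carry out of bit 15 back into bit 0):
  0x974D + 0x8A0B = 0x12158 → wrap carry → 0x2159
  0x2159 + 0xF1F1 = 0x1134A → wrap carry → 0x134B
  0x134B + 0xB2BF = 0x0C60A
  0xC60A + 0x2025 = 0x0E62F
  0xE62F + 0x4CBF = 0x132EE → wrap carry → 0x32EF
One's-complement sum = 0x32EF.
Checksum = ~0x32EF & 0xFFFF = 0xCD10.

CD10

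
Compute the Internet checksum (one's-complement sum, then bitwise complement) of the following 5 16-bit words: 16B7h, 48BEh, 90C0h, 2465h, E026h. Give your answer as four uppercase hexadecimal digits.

One's-complement addition (fold any carry out of bit 15 back into bit 0):
  0x16B7 + 0x48BE = 0x05F75
  0x5F75 + 0x90C0 = 0x0F035
  0xF035 + 0x2465 = 0x1149A → wrap carry → 0x149B
  0x149B + 0xE026 = 0x0F4C1
One's-complement sum = 0xF4C1.
Checksum = ~0xF4C1 & 0xFFFF = 0x0B3E.

0B3E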